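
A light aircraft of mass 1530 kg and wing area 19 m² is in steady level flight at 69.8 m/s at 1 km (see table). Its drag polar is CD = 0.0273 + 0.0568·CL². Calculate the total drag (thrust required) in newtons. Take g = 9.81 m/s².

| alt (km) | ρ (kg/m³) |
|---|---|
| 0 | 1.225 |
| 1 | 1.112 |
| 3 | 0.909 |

At 1 km, from the table: ρ = 1.112 kg/m³.
Level flight ⇒ L = W = m·g = 1530 × 9.81 = 15009 N.
Dynamic pressure q = 0.5 × 1.112 × 69.8² = 2709 Pa.
CL = W/(q·S) = 15009 / (2709 × 19) = 0.2916.
CD = 0.0273 + 0.0568 × 0.2916² = 0.03213.
D = q·S·CD = 2709 × 19 × 0.03213 = 1654 N

D = 1650 N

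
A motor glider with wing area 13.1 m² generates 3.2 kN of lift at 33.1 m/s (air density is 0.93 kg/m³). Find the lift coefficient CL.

CL = 0.479

From L = ½ρv²S·CL, rearranging gives CL = 2L/(ρv²S).
CL = 2 × 3200 / (0.93 × 33.1² × 13.1) = 0.479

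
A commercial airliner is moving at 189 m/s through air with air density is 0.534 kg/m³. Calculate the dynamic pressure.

q = ½ρv² = ½ × 0.534 × 189² = 9540 Pa

q = 9540 Pa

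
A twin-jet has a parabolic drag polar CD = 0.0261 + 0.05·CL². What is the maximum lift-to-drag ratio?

(L/D)max = 13.8

For CD = CD0 + K·CL², (L/D)max occurs at CL* = √(CD0/K) and equals 1/(2√(K·CD0)).
(L/D)max = 1/(2√(0.05 × 0.0261)) = 1/(2 × 0.03612) = 13.8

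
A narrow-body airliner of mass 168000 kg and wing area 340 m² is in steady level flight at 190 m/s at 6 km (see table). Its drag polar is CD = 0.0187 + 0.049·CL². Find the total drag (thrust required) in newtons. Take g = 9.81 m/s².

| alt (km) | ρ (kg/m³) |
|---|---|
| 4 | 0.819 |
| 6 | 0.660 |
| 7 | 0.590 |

At 6 km, from the table: ρ = 0.660 kg/m³.
Level flight ⇒ L = W = m·g = 168000 × 9.81 = 1.6481×10^6 N.
q = ½ρv² = ½ × 0.66 × 190² = 11910 Pa.
CL = 2W/(ρv²S) = 2×1.6481×10^6/(0.66×190²×340) = 0.4069.
CD = 0.0187 + 0.049 × 0.4069² = 0.02681.
D = q·S·CD = 11910 × 340 × 0.02681 = 1.086×10^5 N

D = 1.09×10^5 N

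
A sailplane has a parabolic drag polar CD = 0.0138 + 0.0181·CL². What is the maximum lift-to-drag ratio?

(L/D)max = 31.6

For CD = CD0 + K·CL², (L/D)max occurs at CL* = √(CD0/K) and equals 1/(2√(K·CD0)).
(L/D)max = 1/(2√(0.0181 × 0.0138)) = 1/(2 × 0.0158) = 31.6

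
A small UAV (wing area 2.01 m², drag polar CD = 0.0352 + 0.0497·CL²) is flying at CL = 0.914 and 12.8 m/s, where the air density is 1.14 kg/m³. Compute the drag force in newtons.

D = 14.4 N

CD = 0.0352 + 0.0497 × 0.914² = 0.07672
D = ½ρv²S·CD = ½ × 1.14 × 12.8² × 2.01 × 0.07672 = 14.4 N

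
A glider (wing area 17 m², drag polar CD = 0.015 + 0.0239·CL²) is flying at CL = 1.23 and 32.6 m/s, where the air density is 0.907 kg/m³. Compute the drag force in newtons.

D = 419 N

CD = 0.015 + 0.0239 × 1.23² = 0.05116
D = ½ρv²S·CD = ½ × 0.907 × 32.6² × 17 × 0.05116 = 419 N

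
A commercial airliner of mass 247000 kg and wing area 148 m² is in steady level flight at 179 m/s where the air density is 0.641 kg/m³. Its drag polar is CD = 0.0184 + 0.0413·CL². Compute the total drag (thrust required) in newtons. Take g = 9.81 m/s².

In steady level flight, lift balances weight: W = mg = 247000 × 9.81 = 2.4231×10^6 N.
Dynamic pressure q = 0.5 × 0.641 × 179² = 10270 Pa.
CL = 2W/(ρv²S) = 2×2.4231×10^6/(0.641×179²×148) = 1.594.
CD = 0.0184 + 0.0413 × 1.594² = 0.1234.
D = q·S·CD = 10270 × 148 × 0.1234 = 1.875×10^5 N

D = 1.88×10^5 N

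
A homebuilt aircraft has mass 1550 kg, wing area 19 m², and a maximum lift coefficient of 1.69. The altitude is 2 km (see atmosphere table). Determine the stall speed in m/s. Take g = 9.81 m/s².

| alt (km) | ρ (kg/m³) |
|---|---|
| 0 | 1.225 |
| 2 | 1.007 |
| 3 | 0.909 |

At 2 km, from the table: ρ = 1.007 kg/m³.
Weight W = mg = 1550 × 9.81 = 15210 N.
V_stall = √(2W/(ρ·S·CL,max)) = √(2 × 15210 / (1.007 × 19 × 1.69))
V_stall = √940.5 = 30.7 m/s

V_stall = 30.7 m/s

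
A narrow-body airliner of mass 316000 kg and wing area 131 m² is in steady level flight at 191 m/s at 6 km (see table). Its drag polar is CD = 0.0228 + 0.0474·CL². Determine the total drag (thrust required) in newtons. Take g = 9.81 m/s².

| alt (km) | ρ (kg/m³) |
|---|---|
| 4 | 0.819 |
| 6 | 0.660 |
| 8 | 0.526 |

At 6 km, from the table: ρ = 0.660 kg/m³.
In steady level flight, lift balances weight: W = mg = 316000 × 9.81 = 3.1×10^6 N.
q = ½ρv² = ½ × 0.66 × 191² = 12040 Pa.
Required CL = L/(qS) = 3.1×10^6/(12040·131) = 1.966.
CD = 0.0228 + 0.0474 × 1.966² = 0.2059.
D = q·S·CD = 12040 × 131 × 0.2059 = 3.248×10^5 N

D = 3.25×10^5 N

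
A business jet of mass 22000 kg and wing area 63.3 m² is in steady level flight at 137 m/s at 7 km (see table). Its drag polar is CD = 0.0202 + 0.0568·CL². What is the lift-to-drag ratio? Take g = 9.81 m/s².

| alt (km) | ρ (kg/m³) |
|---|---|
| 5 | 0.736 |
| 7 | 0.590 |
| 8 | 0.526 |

At 7 km, from the table: ρ = 0.590 kg/m³.
Weight W = mg = 22000 × 9.81 = 2.1582×10^5 N; in level flight L = W.
Dynamic pressure q = 0.5 × 0.59 × 137² = 5537 Pa.
CL = 2W/(ρv²S) = 2×2.1582×10^5/(0.59×137²×63.3) = 0.6158.
CD = 0.0202 + 0.0568 × 0.6158² = 0.04174.
L/D = CL/CD = 0.6158 / 0.04174 = 14.8

L/D = 14.8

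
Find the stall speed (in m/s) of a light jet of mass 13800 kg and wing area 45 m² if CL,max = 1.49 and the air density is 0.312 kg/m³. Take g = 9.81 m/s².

V_stall = 114 m/s

At stall, lift equals weight: L = W = m·g = 13800 × 9.81 = 1.354×10^5 N.
V_stall = √(2W/(ρ·S·CL,max)) = √(2 × 1.354×10^5 / (0.312 × 45 × 1.49))
V_stall = √12940 = 114 m/s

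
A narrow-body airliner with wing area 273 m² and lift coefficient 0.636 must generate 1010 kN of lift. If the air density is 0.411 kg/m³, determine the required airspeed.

v = 168 m/s

L = ½ρv²S·CL ⇒ v = √(2L/(ρ·S·CL))
v = √(2 × 1.01×10^6 / (0.411 × 273 × 0.636)) = √28310 = 168 m/s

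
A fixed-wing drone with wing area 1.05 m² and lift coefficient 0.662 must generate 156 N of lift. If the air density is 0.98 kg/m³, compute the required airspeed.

v = 21.4 m/s

L = ½ρv²S·CL ⇒ v = √(2L/(ρ·S·CL))
v = √(2 × 156 / (0.98 × 1.05 × 0.662)) = √458 = 21.4 m/s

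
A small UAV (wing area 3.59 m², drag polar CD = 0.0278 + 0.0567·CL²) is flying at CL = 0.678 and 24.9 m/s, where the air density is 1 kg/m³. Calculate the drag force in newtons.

CD = 0.0278 + 0.0567 × 0.678² = 0.05386
D = ½ρv²S·CD = ½ × 1 × 24.9² × 3.59 × 0.05386 = 59.9 N

D = 59.9 N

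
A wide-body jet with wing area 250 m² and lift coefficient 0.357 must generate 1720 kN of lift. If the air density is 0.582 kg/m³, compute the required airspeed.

v = 257 m/s

L = ½ρv²S·CL ⇒ v = √(2L/(ρ·S·CL))
v = √(2 × 1.72×10^6 / (0.582 × 250 × 0.357)) = √66230 = 257 m/s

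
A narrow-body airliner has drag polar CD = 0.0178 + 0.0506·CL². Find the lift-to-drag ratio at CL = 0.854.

CD = 0.0178 + 0.0506 × 0.854² = 0.0547
L/D = CL/CD = 0.854 / 0.0547 = 15.6

L/D = 15.6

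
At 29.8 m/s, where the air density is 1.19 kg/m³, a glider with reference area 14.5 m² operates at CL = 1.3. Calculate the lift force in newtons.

L = 9960 N

Dynamic pressure q = ½ρv² = ½ × 1.19 × 29.8² = 528.4 Pa.
L = q·S·CL = 528.4 × 14.5 × 1.3 = 9960 N ≈ 9.96 kN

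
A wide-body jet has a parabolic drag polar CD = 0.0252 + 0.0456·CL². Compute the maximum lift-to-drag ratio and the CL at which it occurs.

(L/D)max = 14.7, at CL = 0.743

For CD = CD0 + K·CL², (L/D)max occurs at CL* = √(CD0/K) and equals 1/(2√(K·CD0)).
(L/D)max = 1/(2√(0.0456 × 0.0252)) = 1/(2 × 0.0339) = 14.7
CL* = √(0.0252/0.0456) = 0.743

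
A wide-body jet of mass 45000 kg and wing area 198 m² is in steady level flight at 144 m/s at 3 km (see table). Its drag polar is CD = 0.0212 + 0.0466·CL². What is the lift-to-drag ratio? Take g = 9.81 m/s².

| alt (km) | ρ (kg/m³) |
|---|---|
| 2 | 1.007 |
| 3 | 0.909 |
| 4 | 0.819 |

At 3 km, from the table: ρ = 0.909 kg/m³.
Level flight ⇒ L = W = m·g = 45000 × 9.81 = 4.4145×10^5 N.
q = ½ρv² = ½ × 0.909 × 144² = 9425 Pa.
CL = W/(q·S) = 4.4145×10^5 / (9425 × 198) = 0.2366.
CD = 0.0212 + 0.0466 × 0.2366² = 0.02381.
L/D = CL/CD = 0.2366 / 0.02381 = 9.94

L/D = 9.94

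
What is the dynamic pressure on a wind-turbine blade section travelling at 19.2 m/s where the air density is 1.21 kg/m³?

q = ½ρv² = ½ × 1.21 × 19.2² = 223 Pa

q = 223 Pa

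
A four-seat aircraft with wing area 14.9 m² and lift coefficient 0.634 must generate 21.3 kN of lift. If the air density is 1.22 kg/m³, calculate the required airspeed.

L = ½ρv²S·CL ⇒ v = √(2L/(ρ·S·CL))
v = √(2 × 21300 / (1.22 × 14.9 × 0.634)) = √3696 = 60.8 m/s

v = 60.8 m/s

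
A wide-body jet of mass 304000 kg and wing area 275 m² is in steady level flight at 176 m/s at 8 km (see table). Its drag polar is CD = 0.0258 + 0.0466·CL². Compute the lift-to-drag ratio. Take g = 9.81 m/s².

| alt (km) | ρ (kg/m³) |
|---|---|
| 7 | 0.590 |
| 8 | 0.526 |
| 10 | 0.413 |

At 8 km, from the table: ρ = 0.526 kg/m³.
In steady level flight, lift balances weight: W = mg = 304000 × 9.81 = 2.9822×10^6 N.
q = ½ρv² = ½ × 0.526 × 176² = 8147 Pa.
Required CL = L/(qS) = 2.9822×10^6/(8147·275) = 1.331.
CD = 0.0258 + 0.0466 × 1.331² = 0.1084.
L/D = CL/CD = 1.331 / 0.1084 = 12.3

L/D = 12.3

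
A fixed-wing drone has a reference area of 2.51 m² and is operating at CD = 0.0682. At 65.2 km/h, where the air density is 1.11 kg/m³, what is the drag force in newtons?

Convert speed: v = 65.2 km/h ÷ 3.6 = 18.11 m/s.
D = ½ρv²S·CD = ½ × 1.11 × 18.11² × 2.51 × 0.0682 = 31.2 N

D = 31.2 N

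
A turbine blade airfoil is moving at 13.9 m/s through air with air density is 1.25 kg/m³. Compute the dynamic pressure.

q = 121 Pa

q = ½ρv² = ½ × 1.25 × 13.9² = 121 Pa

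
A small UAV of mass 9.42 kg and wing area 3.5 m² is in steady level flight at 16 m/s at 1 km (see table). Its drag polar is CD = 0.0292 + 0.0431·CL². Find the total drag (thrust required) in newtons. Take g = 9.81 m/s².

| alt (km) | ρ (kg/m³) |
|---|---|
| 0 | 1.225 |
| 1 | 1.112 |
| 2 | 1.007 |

At 1 km, from the table: ρ = 1.112 kg/m³.
Weight W = mg = 9.42 × 9.81 = 92.41 N; in level flight L = W.
Dynamic pressure q = 0.5 × 1.112 × 16² = 142.3 Pa.
Required CL = L/(qS) = 92.41/(142.3·3.5) = 0.1855.
CD = 0.0292 + 0.0431 × 0.1855² = 0.03068.
D = q·S·CD = 142.3 × 3.5 × 0.03068 = 15.29 N

D = 15.3 N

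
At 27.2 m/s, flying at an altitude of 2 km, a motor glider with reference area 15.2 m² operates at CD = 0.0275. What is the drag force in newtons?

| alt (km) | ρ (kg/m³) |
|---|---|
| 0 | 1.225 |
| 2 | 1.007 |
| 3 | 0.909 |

At 2 km, from the table: ρ = 1.007 kg/m³.
Dynamic pressure q = ½ρv² = ½ × 1.007 × 27.2² = 372.5 Pa.
D = q·S·CD = 372.5 × 15.2 × 0.0275 = 156 N

D = 156 N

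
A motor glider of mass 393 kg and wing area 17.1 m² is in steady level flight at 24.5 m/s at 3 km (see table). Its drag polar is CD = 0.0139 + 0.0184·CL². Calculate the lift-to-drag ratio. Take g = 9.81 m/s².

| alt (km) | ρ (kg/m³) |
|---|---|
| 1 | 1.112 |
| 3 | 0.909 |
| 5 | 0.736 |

At 3 km, from the table: ρ = 0.909 kg/m³.
Level flight ⇒ L = W = m·g = 393 × 9.81 = 3855.3 N.
q = ½ρv² = ½ × 0.909 × 24.5² = 272.8 Pa.
CL = 2W/(ρv²S) = 2×3855.3/(0.909×24.5²×17.1) = 0.8264.
CD = 0.0139 + 0.0184 × 0.8264² = 0.02647.
L/D = CL/CD = 0.8264 / 0.02647 = 31.2

L/D = 31.2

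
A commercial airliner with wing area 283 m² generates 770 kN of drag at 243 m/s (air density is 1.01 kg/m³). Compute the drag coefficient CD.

CD = 0.0912

From D = ½ρv²S·CD, rearranging gives CD = 2D/(ρv²S).
CD = 2 × 7.7×10^5 / (1.01 × 243² × 283) = 0.0912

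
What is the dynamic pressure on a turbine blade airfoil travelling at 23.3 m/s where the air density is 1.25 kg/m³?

q = 339 Pa

q = ½ρv² = ½ × 1.25 × 23.3² = 339 Pa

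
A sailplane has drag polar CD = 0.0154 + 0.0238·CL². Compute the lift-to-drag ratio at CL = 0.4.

CD = 0.0154 + 0.0238 × 0.4² = 0.01921
L/D = CL/CD = 0.4 / 0.01921 = 20.8

L/D = 20.8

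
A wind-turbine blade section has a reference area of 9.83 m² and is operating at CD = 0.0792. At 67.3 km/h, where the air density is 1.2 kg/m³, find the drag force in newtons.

Convert speed: v = 67.3 km/h ÷ 3.6 = 18.69 m/s.
D = ½ρv²S·CD = ½ × 1.2 × 18.69² × 9.83 × 0.0792 = 163 N

D = 163 N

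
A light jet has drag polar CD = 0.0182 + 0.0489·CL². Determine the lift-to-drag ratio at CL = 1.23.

L/D = 13.3

CD = 0.0182 + 0.0489 × 1.23² = 0.09218
L/D = CL/CD = 1.23 / 0.09218 = 13.3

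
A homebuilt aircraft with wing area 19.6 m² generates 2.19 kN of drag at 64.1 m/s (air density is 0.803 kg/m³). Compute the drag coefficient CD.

From D = ½ρv²S·CD, rearranging gives CD = 2D/(ρv²S).
CD = 2 × 2190 / (0.803 × 64.1² × 19.6) = 0.0677

CD = 0.0677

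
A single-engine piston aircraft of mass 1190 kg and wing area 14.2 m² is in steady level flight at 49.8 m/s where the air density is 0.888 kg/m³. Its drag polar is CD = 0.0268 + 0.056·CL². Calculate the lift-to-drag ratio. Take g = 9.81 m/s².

L/D = 12.9

In steady level flight, lift balances weight: W = mg = 1190 × 9.81 = 11674 N.
Dynamic pressure q = 0.5 × 0.888 × 49.8² = 1101 Pa.
Required CL = L/(qS) = 11674/(1101·14.2) = 0.7466.
CD = 0.0268 + 0.056 × 0.7466² = 0.05801.
L/D = CL/CD = 0.7466 / 0.05801 = 12.9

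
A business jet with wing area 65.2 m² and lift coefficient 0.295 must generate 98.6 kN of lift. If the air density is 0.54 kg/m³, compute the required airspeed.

v = 138 m/s

L = ½ρv²S·CL ⇒ v = √(2L/(ρ·S·CL))
v = √(2 × 98600 / (0.54 × 65.2 × 0.295)) = √18990 = 138 m/s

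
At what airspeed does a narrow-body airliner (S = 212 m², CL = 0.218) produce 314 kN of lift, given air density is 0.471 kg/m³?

v = 170 m/s

L = ½ρv²S·CL ⇒ v = √(2L/(ρ·S·CL))
v = √(2 × 3.14×10^5 / (0.471 × 212 × 0.218)) = √28850 = 170 m/s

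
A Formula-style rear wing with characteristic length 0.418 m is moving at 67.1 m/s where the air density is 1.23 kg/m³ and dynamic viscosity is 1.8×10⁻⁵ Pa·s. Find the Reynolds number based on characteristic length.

Re = ρ·v·c/μ = 1.23 × 67.1 × 0.418 / (1.8×10⁻⁵) = 1.92×10^6

Re = 1.92×10^6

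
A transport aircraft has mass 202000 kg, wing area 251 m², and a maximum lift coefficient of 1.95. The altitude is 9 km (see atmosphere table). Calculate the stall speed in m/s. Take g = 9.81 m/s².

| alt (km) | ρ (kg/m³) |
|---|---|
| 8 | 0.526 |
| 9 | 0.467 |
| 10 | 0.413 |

At 9 km, from the table: ρ = 0.467 kg/m³.
Stall occurs when L = W at CL,max. W = mg = 202000 × 9.81 = 1.982×10^6 N.
From L = ½ρV²S·CL,max = W: V_stall = √(2W/(ρSCL,max)) = √(2·1.982×10^6/(0.467·251·1.95))
V_stall = √17340 = 132 m/s

V_stall = 132 m/s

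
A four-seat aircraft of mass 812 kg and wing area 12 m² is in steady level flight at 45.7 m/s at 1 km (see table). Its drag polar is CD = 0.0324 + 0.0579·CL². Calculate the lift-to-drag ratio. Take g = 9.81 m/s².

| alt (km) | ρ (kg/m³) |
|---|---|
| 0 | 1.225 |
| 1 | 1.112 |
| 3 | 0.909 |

L/D = 11.1

At 1 km, from the table: ρ = 1.112 kg/m³.
In steady level flight, lift balances weight: W = mg = 812 × 9.81 = 7965.7 N.
q = ½ρv² = ½ × 1.112 × 45.7² = 1161 Pa.
CL = 2W/(ρv²S) = 2×7965.7/(1.112×45.7²×12) = 0.5717.
CD = 0.0324 + 0.0579 × 0.5717² = 0.05132.
L/D = CL/CD = 0.5717 / 0.05132 = 11.1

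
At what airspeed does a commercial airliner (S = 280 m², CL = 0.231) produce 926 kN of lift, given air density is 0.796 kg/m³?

v = 190 m/s

L = ½ρv²S·CL ⇒ v = √(2L/(ρ·S·CL))
v = √(2 × 9.26×10^5 / (0.796 × 280 × 0.231)) = √35970 = 190 m/s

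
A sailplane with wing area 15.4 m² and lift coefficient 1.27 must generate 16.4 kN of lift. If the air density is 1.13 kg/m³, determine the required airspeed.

v = 38.5 m/s

L = ½ρv²S·CL ⇒ v = √(2L/(ρ·S·CL))
v = √(2 × 16400 / (1.13 × 15.4 × 1.27)) = √1484 = 38.5 m/s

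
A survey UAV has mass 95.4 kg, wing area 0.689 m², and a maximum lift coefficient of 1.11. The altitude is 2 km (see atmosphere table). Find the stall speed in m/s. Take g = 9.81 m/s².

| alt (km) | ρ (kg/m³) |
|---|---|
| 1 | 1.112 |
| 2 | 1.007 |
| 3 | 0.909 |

At 2 km, from the table: ρ = 1.007 kg/m³.
Stall occurs when L = W at CL,max. W = mg = 95.4 × 9.81 = 935.9 N.
From L = ½ρV²S·CL,max = W: V_stall = √(2W/(ρSCL,max)) = √(2·935.9/(1.007·0.689·1.11))
V_stall = √2430 = 49.3 m/s

V_stall = 49.3 m/s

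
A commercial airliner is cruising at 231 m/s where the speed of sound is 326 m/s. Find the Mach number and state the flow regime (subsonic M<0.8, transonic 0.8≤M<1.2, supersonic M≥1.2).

M = 0.709 (subsonic)

M = v/a = 231 / 326 = 0.709
M = 0.709 → subsonic.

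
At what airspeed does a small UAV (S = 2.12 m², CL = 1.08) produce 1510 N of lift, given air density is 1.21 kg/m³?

L = ½ρv²S·CL ⇒ v = √(2L/(ρ·S·CL))
v = √(2 × 1510 / (1.21 × 2.12 × 1.08)) = √1090 = 33 m/s

v = 33 m/s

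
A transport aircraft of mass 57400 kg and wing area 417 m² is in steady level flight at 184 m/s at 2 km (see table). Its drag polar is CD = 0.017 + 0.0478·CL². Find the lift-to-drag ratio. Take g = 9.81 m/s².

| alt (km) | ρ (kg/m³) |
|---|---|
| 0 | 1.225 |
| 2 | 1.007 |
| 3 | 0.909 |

L/D = 4.58

At 2 km, from the table: ρ = 1.007 kg/m³.
Level flight ⇒ L = W = m·g = 57400 × 9.81 = 5.6309×10^5 N.
q = ½ρv² = ½ × 1.007 × 184² = 17050 Pa.
CL = W/(q·S) = 5.6309×10^5 / (17050 × 417) = 0.07922.
CD = 0.017 + 0.0478 × 0.07922² = 0.0173.
L/D = CL/CD = 0.07922 / 0.0173 = 4.58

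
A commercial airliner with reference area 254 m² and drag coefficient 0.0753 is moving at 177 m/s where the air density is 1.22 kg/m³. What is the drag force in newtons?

D = ½ρv²S·CD = ½ × 1.22 × 177² × 254 × 0.0753 = 3.66×10^5 N ≈ 366 kN

D = 3.66×10^5 N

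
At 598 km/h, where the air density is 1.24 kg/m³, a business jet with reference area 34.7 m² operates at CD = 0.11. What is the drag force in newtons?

Convert speed: v = 598 km/h ÷ 3.6 = 166.1 m/s.
Dynamic pressure q = ½ρv² = ½ × 1.24 × 166.1² = 17110 Pa.
D = q·S·CD = 17110 × 34.7 × 0.11 = 65300 N ≈ 65.3 kN

D = 65300 N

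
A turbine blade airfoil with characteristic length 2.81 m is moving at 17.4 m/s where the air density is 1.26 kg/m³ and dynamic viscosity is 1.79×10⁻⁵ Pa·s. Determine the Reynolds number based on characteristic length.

Re = 3.44×10^6

Re = ρ·v·c/μ = 1.26 × 17.4 × 2.81 / (1.79×10⁻⁵) = 3.44×10^6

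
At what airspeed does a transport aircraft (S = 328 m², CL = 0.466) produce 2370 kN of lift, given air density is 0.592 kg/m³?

v = 229 m/s

L = ½ρv²S·CL ⇒ v = √(2L/(ρ·S·CL))
v = √(2 × 2.37×10^6 / (0.592 × 328 × 0.466)) = √52380 = 229 m/s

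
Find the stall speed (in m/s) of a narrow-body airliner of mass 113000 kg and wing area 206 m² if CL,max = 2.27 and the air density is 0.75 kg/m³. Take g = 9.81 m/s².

Stall occurs when L = W at CL,max. W = mg = 113000 × 9.81 = 1.109×10^6 N.
V_stall = √(2W/(ρ·S·CL,max)) = √(2 × 1.109×10^6 / (0.75 × 206 × 2.27))
V_stall = √6322 = 79.5 m/s

V_stall = 79.5 m/s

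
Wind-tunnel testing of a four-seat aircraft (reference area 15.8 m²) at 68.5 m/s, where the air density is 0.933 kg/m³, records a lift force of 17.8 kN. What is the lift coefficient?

From L = ½ρv²S·CL, rearranging gives CL = 2L/(ρv²S).
CL = 2 × 17800 / (0.933 × 68.5² × 15.8) = 0.515

CL = 0.515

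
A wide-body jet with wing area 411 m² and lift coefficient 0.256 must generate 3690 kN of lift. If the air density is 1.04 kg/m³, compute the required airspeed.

v = 260 m/s

L = ½ρv²S·CL ⇒ v = √(2L/(ρ·S·CL))
v = √(2 × 3.69×10^6 / (1.04 × 411 × 0.256)) = √67440 = 260 m/s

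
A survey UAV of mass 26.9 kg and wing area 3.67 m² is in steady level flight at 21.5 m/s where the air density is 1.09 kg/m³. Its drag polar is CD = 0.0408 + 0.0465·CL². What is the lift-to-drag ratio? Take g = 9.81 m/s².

L/D = 6.4

Weight W = mg = 26.9 × 9.81 = 263.89 N; in level flight L = W.
Dynamic pressure q = 0.5 × 1.09 × 21.5² = 251.9 Pa.
Required CL = L/(qS) = 263.89/(251.9·3.67) = 0.2854.
CD = 0.0408 + 0.0465 × 0.2854² = 0.04459.
L/D = CL/CD = 0.2854 / 0.04459 = 6.4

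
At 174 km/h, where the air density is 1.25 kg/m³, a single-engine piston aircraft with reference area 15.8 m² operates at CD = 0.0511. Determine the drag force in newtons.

D = 1180 N

Convert speed: v = 174 km/h ÷ 3.6 = 48.33 m/s.
D = ½ρv²S·CD = ½ × 1.25 × 48.33² × 15.8 × 0.0511 = 1180 N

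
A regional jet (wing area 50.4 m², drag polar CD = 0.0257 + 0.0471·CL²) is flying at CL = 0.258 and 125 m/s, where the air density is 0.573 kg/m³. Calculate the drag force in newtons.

CD = 0.0257 + 0.0471 × 0.258² = 0.02884
D = ½ρv²S·CD = ½ × 0.573 × 125² × 50.4 × 0.02884 = 6510 N

D = 6510 N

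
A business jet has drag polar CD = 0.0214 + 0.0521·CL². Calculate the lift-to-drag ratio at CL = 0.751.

L/D = 14.8

CD = 0.0214 + 0.0521 × 0.751² = 0.05078
L/D = CL/CD = 0.751 / 0.05078 = 14.8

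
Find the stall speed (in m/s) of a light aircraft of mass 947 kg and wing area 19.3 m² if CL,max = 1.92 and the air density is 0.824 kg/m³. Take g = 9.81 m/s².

Weight W = mg = 947 × 9.81 = 9290 N.
From L = ½ρV²S·CL,max = W: V_stall = √(2W/(ρSCL,max)) = √(2·9290/(0.824·19.3·1.92))
V_stall = √608.5 = 24.7 m/s

V_stall = 24.7 m/s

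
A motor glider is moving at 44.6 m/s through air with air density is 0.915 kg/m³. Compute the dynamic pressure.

q = 910 Pa

q = ½ρv² = ½ × 0.915 × 44.6² = 910 Pa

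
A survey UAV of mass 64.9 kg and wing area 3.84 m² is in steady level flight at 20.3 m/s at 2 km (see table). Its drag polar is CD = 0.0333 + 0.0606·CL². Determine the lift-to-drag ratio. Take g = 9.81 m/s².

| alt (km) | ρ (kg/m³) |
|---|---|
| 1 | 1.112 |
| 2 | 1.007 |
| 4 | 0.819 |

At 2 km, from the table: ρ = 1.007 kg/m³.
Weight W = mg = 64.9 × 9.81 = 636.67 N; in level flight L = W.
q = ½ρv² = ½ × 1.007 × 20.3² = 207.5 Pa.
CL = 2W/(ρv²S) = 2×636.67/(1.007×20.3²×3.84) = 0.7991.
CD = 0.0333 + 0.0606 × 0.7991² = 0.07199.
L/D = CL/CD = 0.7991 / 0.07199 = 11.1

L/D = 11.1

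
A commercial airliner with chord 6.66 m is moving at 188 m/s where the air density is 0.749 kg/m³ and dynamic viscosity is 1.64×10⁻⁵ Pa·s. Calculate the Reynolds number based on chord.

Re = ρ·v·c/μ = 0.749 × 188 × 6.66 / (1.64×10⁻⁵) = 5.72×10^7

Re = 5.72×10^7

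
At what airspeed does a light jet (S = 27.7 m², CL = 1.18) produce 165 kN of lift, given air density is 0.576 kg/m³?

L = ½ρv²S·CL ⇒ v = √(2L/(ρ·S·CL))
v = √(2 × 1.65×10^5 / (0.576 × 27.7 × 1.18)) = √17530 = 132 m/s

v = 132 m/s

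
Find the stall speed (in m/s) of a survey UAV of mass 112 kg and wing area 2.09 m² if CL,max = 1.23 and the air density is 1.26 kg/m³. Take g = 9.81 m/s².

At stall, lift equals weight: L = W = m·g = 112 × 9.81 = 1099 N.
V_stall = √(2W/(ρ·S·CL,max)) = √(2 × 1099 / (1.26 × 2.09 × 1.23))
V_stall = √678.4 = 26 m/s

V_stall = 26 m/s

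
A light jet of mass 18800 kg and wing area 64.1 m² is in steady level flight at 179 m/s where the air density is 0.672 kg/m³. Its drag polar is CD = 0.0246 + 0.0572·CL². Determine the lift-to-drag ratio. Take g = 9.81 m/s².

Weight W = mg = 18800 × 9.81 = 1.8443×10^5 N; in level flight L = W.
Dynamic pressure q = 0.5 × 0.672 × 179² = 10770 Pa.
CL = W/(q·S) = 1.8443×10^5 / (10770 × 64.1) = 0.2673.
CD = 0.0246 + 0.0572 × 0.2673² = 0.02869.
L/D = CL/CD = 0.2673 / 0.02869 = 9.32

L/D = 9.32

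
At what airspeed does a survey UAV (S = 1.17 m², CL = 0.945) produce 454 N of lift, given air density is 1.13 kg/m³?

v = 27 m/s

L = ½ρv²S·CL ⇒ v = √(2L/(ρ·S·CL))
v = √(2 × 454 / (1.13 × 1.17 × 0.945)) = √726.8 = 27 m/s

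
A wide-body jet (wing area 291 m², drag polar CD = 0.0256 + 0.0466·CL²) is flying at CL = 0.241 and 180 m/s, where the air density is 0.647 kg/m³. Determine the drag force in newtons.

D = 86300 N

CD = 0.0256 + 0.0466 × 0.241² = 0.02831
D = ½ρv²S·CD = ½ × 0.647 × 180² × 291 × 0.02831 = 86300 N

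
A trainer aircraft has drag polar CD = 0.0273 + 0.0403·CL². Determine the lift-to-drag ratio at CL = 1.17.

L/D = 14.2

CD = 0.0273 + 0.0403 × 1.17² = 0.08247
L/D = CL/CD = 1.17 / 0.08247 = 14.2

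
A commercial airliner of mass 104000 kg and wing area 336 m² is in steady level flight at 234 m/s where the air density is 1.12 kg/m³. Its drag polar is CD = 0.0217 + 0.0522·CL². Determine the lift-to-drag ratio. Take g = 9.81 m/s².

Level flight ⇒ L = W = m·g = 104000 × 9.81 = 1.0202×10^6 N.
Dynamic pressure q = 0.5 × 1.12 × 234² = 30660 Pa.
Required CL = L/(qS) = 1.0202×10^6/(30660·336) = 0.09902.
CD = 0.0217 + 0.0522 × 0.09902² = 0.02221.
L/D = CL/CD = 0.09902 / 0.02221 = 4.46

L/D = 4.46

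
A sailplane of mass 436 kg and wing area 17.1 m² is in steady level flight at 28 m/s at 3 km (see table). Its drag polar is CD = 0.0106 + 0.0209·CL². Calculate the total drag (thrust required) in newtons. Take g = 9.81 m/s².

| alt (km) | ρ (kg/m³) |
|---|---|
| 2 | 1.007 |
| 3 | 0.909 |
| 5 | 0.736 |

D = 127 N

At 3 km, from the table: ρ = 0.909 kg/m³.
Level flight ⇒ L = W = m·g = 436 × 9.81 = 4277.2 N.
Dynamic pressure q = 0.5 × 0.909 × 28² = 356.3 Pa.
CL = W/(q·S) = 4277.2 / (356.3 × 17.1) = 0.702.
CD = 0.0106 + 0.0209 × 0.702² = 0.0209.
D = q·S·CD = 356.3 × 17.1 × 0.0209 = 127.3 N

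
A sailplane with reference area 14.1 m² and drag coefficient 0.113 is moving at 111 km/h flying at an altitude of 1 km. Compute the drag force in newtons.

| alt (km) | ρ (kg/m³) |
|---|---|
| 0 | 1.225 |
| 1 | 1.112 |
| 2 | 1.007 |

At 1 km, from the table: ρ = 1.112 kg/m³.
Convert speed: v = 111 km/h ÷ 3.6 = 30.83 m/s.
Dynamic pressure q = ½ρv² = ½ × 1.112 × 30.83² = 528.6 Pa.
D = q·S·CD = 528.6 × 14.1 × 0.113 = 842 N

D = 842 N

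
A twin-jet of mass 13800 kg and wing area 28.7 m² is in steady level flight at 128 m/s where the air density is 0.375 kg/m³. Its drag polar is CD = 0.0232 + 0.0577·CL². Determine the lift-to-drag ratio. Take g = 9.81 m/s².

Weight W = mg = 13800 × 9.81 = 1.3538×10^5 N; in level flight L = W.
Dynamic pressure q = 0.5 × 0.375 × 128² = 3072 Pa.
Required CL = L/(qS) = 1.3538×10^5/(3072·28.7) = 1.535.
CD = 0.0232 + 0.0577 × 1.535² = 0.1592.
L/D = CL/CD = 1.535 / 0.1592 = 9.64

L/D = 9.64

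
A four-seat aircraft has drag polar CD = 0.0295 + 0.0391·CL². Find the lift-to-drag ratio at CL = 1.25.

CD = 0.0295 + 0.0391 × 1.25² = 0.09059
L/D = CL/CD = 1.25 / 0.09059 = 13.8

L/D = 13.8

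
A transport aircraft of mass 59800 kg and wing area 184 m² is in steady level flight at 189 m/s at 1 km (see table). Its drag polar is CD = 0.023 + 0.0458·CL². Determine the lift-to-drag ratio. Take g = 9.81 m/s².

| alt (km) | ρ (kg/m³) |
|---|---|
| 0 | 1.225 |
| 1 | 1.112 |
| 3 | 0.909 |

L/D = 6.64

At 1 km, from the table: ρ = 1.112 kg/m³.
In steady level flight, lift balances weight: W = mg = 59800 × 9.81 = 5.8664×10^5 N.
q = ½ρv² = ½ × 1.112 × 189² = 19860 Pa.
Required CL = L/(qS) = 5.8664×10^5/(19860·184) = 0.1605.
CD = 0.023 + 0.0458 × 0.1605² = 0.02418.
L/D = CL/CD = 0.1605 / 0.02418 = 6.64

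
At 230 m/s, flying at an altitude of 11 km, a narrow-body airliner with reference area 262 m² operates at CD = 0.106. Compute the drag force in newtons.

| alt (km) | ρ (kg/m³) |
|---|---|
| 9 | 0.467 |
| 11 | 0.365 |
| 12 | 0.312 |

At 11 km, from the table: ρ = 0.365 kg/m³.
Dynamic pressure q = ½ρv² = ½ × 0.365 × 230² = 9654 Pa.
D = q·S·CD = 9654 × 262 × 0.106 = 2.68×10^5 N ≈ 268 kN

D = 2.68×10^5 N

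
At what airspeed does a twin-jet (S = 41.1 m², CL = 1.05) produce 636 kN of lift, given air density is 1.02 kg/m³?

v = 170 m/s

L = ½ρv²S·CL ⇒ v = √(2L/(ρ·S·CL))
v = √(2 × 6.36×10^5 / (1.02 × 41.1 × 1.05)) = √28900 = 170 m/s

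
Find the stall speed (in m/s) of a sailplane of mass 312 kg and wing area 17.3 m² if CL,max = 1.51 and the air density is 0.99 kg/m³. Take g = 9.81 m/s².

V_stall = 15.4 m/s

Weight W = mg = 312 × 9.81 = 3061 N.
V_stall = √(2W/(ρ·S·CL,max)) = √(2 × 3061 / (0.99 × 17.3 × 1.51))
V_stall = √236.7 = 15.4 m/s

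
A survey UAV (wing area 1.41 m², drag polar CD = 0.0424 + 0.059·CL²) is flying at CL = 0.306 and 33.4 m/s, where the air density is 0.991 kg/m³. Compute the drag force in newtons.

CD = 0.0424 + 0.059 × 0.306² = 0.04792
D = ½ρv²S·CD = ½ × 0.991 × 33.4² × 1.41 × 0.04792 = 37.4 N

D = 37.4 N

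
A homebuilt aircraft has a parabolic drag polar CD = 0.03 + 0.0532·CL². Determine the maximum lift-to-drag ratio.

For CD = CD0 + K·CL², (L/D)max occurs at CL* = √(CD0/K) and equals 1/(2√(K·CD0)).
(L/D)max = 1/(2√(0.0532 × 0.03)) = 1/(2 × 0.03995) = 12.5

(L/D)max = 12.5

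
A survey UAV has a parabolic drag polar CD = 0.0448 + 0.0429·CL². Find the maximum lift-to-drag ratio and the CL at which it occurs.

(L/D)max = 11.4, at CL = 1.02

For CD = CD0 + K·CL², (L/D)max occurs at CL* = √(CD0/K) and equals 1/(2√(K·CD0)).
(L/D)max = 1/(2√(0.0429 × 0.0448)) = 1/(2 × 0.04384) = 11.4
CL* = √(0.0448/0.0429) = 1.02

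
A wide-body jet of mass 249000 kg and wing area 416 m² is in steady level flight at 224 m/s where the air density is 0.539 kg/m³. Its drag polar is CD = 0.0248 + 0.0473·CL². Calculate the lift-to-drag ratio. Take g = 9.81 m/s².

L/D = 12.9

Weight W = mg = 249000 × 9.81 = 2.4427×10^6 N; in level flight L = W.
q = ½ρv² = ½ × 0.539 × 224² = 13520 Pa.
CL = 2W/(ρv²S) = 2×2.4427×10^6/(0.539×224²×416) = 0.4342.
CD = 0.0248 + 0.0473 × 0.4342² = 0.03372.
L/D = CL/CD = 0.4342 / 0.03372 = 12.9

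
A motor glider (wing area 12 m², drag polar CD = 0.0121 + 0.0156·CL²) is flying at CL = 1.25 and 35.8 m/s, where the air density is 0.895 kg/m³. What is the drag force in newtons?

D = 251 N

CD = 0.0121 + 0.0156 × 1.25² = 0.03648
D = ½ρv²S·CD = ½ × 0.895 × 35.8² × 12 × 0.03648 = 251 N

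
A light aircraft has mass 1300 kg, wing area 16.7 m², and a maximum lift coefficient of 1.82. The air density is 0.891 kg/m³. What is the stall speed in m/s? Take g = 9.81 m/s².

Weight W = mg = 1300 × 9.81 = 12750 N.
From L = ½ρV²S·CL,max = W: V_stall = √(2W/(ρSCL,max)) = √(2·12750/(0.891·16.7·1.82))
V_stall = √941.8 = 30.7 m/s

V_stall = 30.7 m/s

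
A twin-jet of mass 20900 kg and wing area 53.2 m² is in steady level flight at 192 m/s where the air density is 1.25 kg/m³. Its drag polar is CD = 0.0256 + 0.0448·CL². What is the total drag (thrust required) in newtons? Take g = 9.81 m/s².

Weight W = mg = 20900 × 9.81 = 2.0503×10^5 N; in level flight L = W.
q = ½ρv² = ½ × 1.25 × 192² = 23040 Pa.
CL = 2W/(ρv²S) = 2×2.0503×10^5/(1.25×192²×53.2) = 0.1673.
CD = 0.0256 + 0.0448 × 0.1673² = 0.02685.
D = q·S·CD = 23040 × 53.2 × 0.02685 = 32920 N

D = 32900 N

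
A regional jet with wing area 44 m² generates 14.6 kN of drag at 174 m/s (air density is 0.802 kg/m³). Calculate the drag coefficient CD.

CD = 0.0273

From D = ½ρv²S·CD, rearranging gives CD = 2D/(ρv²S).
CD = 2 × 14600 / (0.802 × 174² × 44) = 0.0273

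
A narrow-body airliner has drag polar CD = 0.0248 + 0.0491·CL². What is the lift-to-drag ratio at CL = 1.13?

L/D = 12.9

CD = 0.0248 + 0.0491 × 1.13² = 0.0875
L/D = CL/CD = 1.13 / 0.0875 = 12.9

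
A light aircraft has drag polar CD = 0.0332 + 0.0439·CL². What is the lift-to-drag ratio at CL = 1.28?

CD = 0.0332 + 0.0439 × 1.28² = 0.1051
L/D = CL/CD = 1.28 / 0.1051 = 12.2

L/D = 12.2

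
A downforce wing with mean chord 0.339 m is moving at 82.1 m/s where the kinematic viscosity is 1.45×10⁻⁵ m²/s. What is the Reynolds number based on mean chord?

Re = v·c/ν = 82.1 × 0.339 / (1.45×10⁻⁵) = 1.92×10^6

Re = 1.92×10^6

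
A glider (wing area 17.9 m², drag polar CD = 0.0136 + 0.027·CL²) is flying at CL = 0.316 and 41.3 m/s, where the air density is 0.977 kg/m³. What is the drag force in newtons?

CD = 0.0136 + 0.027 × 0.316² = 0.0163
D = ½ρv²S·CD = ½ × 0.977 × 41.3² × 17.9 × 0.0163 = 243 N

D = 243 N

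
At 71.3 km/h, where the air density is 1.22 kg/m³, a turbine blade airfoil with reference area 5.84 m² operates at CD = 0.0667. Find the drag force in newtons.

Convert speed: v = 71.3 km/h ÷ 3.6 = 19.81 m/s.
Dynamic pressure q = ½ρv² = ½ × 1.22 × 19.81² = 239.3 Pa.
D = q·S·CD = 239.3 × 5.84 × 0.0667 = 93.2 N

D = 93.2 N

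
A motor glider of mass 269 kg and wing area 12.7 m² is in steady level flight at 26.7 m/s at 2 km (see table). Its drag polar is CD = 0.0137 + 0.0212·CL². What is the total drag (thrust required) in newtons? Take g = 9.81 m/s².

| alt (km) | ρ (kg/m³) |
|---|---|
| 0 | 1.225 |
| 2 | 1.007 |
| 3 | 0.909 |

At 2 km, from the table: ρ = 1.007 kg/m³.
In steady level flight, lift balances weight: W = mg = 269 × 9.81 = 2638.9 N.
q = ½ρv² = ½ × 1.007 × 26.7² = 358.9 Pa.
CL = W/(q·S) = 2638.9 / (358.9 × 12.7) = 0.5789.
CD = 0.0137 + 0.0212 × 0.5789² = 0.0208.
D = q·S·CD = 358.9 × 12.7 × 0.0208 = 94.84 N

D = 94.8 N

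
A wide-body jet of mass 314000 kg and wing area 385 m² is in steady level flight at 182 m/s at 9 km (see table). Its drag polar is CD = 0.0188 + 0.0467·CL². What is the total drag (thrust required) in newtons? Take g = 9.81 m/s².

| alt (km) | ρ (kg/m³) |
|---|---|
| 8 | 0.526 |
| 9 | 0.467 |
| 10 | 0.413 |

D = 2.05×10^5 N

At 9 km, from the table: ρ = 0.467 kg/m³.
Level flight ⇒ L = W = m·g = 314000 × 9.81 = 3.0803×10^6 N.
Dynamic pressure q = 0.5 × 0.467 × 182² = 7734 Pa.
CL = 2W/(ρv²S) = 2×3.0803×10^6/(0.467×182²×385) = 1.034.
CD = 0.0188 + 0.0467 × 1.034² = 0.06877.
D = q·S·CD = 7734 × 385 × 0.06877 = 2.048×10^5 N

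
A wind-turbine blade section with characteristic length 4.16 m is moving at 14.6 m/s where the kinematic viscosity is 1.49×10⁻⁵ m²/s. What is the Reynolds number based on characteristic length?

Re = 4.08×10^6

Re = v·c/ν = 14.6 × 4.16 / (1.49×10⁻⁵) = 4.08×10^6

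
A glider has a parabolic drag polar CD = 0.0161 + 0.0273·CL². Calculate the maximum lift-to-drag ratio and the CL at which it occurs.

(L/D)max = 23.8, at CL = 0.768

For CD = CD0 + K·CL², (L/D)max occurs at CL* = √(CD0/K) and equals 1/(2√(K·CD0)).
(L/D)max = 1/(2√(0.0273 × 0.0161)) = 1/(2 × 0.02096) = 23.8
CL* = √(0.0161/0.0273) = 0.768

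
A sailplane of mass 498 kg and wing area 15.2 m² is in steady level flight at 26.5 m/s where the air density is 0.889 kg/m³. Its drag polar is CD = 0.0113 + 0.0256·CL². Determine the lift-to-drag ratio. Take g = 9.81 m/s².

In steady level flight, lift balances weight: W = mg = 498 × 9.81 = 4885.4 N.
q = ½ρv² = ½ × 0.889 × 26.5² = 312.2 Pa.
CL = 2W/(ρv²S) = 2×4885.4/(0.889×26.5²×15.2) = 1.03.
CD = 0.0113 + 0.0256 × 1.03² = 0.03844.
L/D = CL/CD = 1.03 / 0.03844 = 26.8

L/D = 26.8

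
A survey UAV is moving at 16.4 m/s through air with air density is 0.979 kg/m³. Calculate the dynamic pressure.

q = ½ρv² = ½ × 0.979 × 16.4² = 132 Pa

q = 132 Pa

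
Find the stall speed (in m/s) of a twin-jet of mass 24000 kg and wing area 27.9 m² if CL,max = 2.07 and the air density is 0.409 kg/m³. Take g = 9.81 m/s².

Weight W = mg = 24000 × 9.81 = 2.354×10^5 N.
From L = ½ρV²S·CL,max = W: V_stall = √(2W/(ρSCL,max)) = √(2·2.354×10^5/(0.409·27.9·2.07))
V_stall = √19930 = 141 m/s

V_stall = 141 m/s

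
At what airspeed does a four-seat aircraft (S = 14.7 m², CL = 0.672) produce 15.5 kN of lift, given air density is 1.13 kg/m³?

L = ½ρv²S·CL ⇒ v = √(2L/(ρ·S·CL))
v = √(2 × 15500 / (1.13 × 14.7 × 0.672)) = √2777 = 52.7 m/s

v = 52.7 m/s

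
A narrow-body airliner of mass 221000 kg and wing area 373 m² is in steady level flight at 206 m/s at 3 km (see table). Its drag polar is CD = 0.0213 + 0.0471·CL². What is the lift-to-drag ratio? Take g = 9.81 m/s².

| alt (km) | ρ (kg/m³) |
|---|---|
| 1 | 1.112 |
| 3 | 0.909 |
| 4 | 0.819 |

L/D = 11.8

At 3 km, from the table: ρ = 0.909 kg/m³.
Weight W = mg = 221000 × 9.81 = 2.168×10^6 N; in level flight L = W.
Dynamic pressure q = 0.5 × 0.909 × 206² = 19290 Pa.
CL = W/(q·S) = 2.168×10^6 / (19290 × 373) = 0.3014.
CD = 0.0213 + 0.0471 × 0.3014² = 0.02558.
L/D = CL/CD = 0.3014 / 0.02558 = 11.8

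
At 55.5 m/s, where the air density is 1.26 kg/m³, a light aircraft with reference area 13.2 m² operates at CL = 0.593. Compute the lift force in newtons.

L = 15200 N

Dynamic pressure q = ½ρv² = ½ × 1.26 × 55.5² = 1941 Pa.
L = q·S·CL = 1941 × 13.2 × 0.593 = 15200 N ≈ 15.2 kN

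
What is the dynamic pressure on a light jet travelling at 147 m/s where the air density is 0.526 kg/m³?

q = ½ρv² = ½ × 0.526 × 147² = 5680 Pa

q = 5680 Pa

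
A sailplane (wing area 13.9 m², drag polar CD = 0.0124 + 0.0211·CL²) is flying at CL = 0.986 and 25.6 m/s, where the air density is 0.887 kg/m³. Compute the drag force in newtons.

CD = 0.0124 + 0.0211 × 0.986² = 0.03291
D = ½ρv²S·CD = ½ × 0.887 × 25.6² × 13.9 × 0.03291 = 133 N

D = 133 N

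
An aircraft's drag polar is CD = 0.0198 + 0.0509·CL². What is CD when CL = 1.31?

CD = 0.107

CD = 0.0198 + 0.0509 × 1.31² = 0.0198 + 0.08735 = 0.107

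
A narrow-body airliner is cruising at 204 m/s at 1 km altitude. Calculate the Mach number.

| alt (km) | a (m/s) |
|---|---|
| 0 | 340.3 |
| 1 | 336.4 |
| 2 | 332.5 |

M = 0.606

At 1 km, from the table: a = 336.4 m/s.
M = v/a = 204 / 336.4 = 0.606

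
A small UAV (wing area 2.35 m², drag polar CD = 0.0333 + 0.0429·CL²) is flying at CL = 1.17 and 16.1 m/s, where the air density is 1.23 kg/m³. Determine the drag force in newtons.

CD = 0.0333 + 0.0429 × 1.17² = 0.09203
D = ½ρv²S·CD = ½ × 1.23 × 16.1² × 2.35 × 0.09203 = 34.5 N

D = 34.5 N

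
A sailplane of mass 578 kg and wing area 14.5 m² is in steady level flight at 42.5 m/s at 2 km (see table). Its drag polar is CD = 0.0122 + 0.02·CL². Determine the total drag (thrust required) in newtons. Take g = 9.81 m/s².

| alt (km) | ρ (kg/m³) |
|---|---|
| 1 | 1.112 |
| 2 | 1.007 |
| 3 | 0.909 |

D = 210 N

At 2 km, from the table: ρ = 1.007 kg/m³.
Weight W = mg = 578 × 9.81 = 5670.2 N; in level flight L = W.
Dynamic pressure q = 0.5 × 1.007 × 42.5² = 909.4 Pa.
Required CL = L/(qS) = 5670.2/(909.4·14.5) = 0.43.
CD = 0.0122 + 0.02 × 0.43² = 0.0159.
D = q·S·CD = 909.4 × 14.5 × 0.0159 = 209.6 N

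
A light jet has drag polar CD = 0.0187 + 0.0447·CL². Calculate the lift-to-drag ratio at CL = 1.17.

L/D = 14.6

CD = 0.0187 + 0.0447 × 1.17² = 0.07989
L/D = CL/CD = 1.17 / 0.07989 = 14.6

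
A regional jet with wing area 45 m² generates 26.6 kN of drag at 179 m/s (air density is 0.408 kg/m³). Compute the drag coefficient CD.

From D = ½ρv²S·CD, rearranging gives CD = 2D/(ρv²S).
CD = 2 × 26600 / (0.408 × 179² × 45) = 0.0904

CD = 0.0904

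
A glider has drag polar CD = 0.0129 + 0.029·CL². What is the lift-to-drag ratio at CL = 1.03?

L/D = 23.6

CD = 0.0129 + 0.029 × 1.03² = 0.04367
L/D = CL/CD = 1.03 / 0.04367 = 23.6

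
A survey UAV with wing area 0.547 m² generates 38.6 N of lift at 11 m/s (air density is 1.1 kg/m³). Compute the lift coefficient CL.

From L = ½ρv²S·CL, rearranging gives CL = 2L/(ρv²S).
CL = 2 × 38.6 / (1.1 × 11² × 0.547) = 1.06

CL = 1.06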